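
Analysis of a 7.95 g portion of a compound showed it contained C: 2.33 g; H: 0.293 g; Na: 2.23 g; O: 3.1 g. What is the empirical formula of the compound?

C: 2.33 g ÷ 12.01 g/mol = 0.194 mol
H: 0.293 g ÷ 1.008 g/mol = 0.2907 mol
Na: 2.23 g ÷ 22.99 g/mol = 0.097 mol
O: 3.1 g ÷ 16.00 g/mol = 0.1938 mol
Divide by the smallest (0.097 mol Na): C 2.000, H 2.997, Na 1.000, O 1.997
≈ 2:3:1:2 → C2H3NaO2

C2H3NaO2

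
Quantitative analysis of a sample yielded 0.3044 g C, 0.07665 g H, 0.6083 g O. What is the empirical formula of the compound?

n(C) = 0.3044/12.01 = 0.02535, n(H) = 0.07665/1.008 = 0.07604, n(O) = 0.6083/16.00 = 0.03802
Divide by the smallest (0.02535 mol C): C 1.000, H 3.000, O 1.500
Multiply by 2: C 2.00, H 6.00, O 3.00 → C2H6O3

C2H6O3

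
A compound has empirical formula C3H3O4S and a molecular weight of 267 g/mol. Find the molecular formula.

C6H6O8S2

Empirical-formula mass = 135.12 g/mol
n = 267 / 135.12 = 1.98 ≈ 2
Molecular formula = (C3H3O4S)2 = C6H6O8S2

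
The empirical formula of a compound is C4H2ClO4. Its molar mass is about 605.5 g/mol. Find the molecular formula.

C16H8Cl4O16

Empirical-formula mass = 149.51 g/mol
n = 605.5 / 149.51 = 4.05 ≈ 4
Molecular formula = (C4H2ClO4)4 = C16H8Cl4O16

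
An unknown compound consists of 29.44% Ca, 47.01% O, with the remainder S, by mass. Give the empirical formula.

CaO4S

Assume 100 g: 29.44 g Ca, 47.01 g O, 23.55 g S.
Moles — Ca: 29.44 / 40.08 = 0.7345 mol; O: 47.01 / 16.00 = 2.938 mol; S: 23.55 / 32.07 = 0.7343 mol
Ratios (÷ 0.7343): Ca 1.000, O 4.001, S 1.000
Ratio ≈ 1:4:1, so the empirical formula is CaO4S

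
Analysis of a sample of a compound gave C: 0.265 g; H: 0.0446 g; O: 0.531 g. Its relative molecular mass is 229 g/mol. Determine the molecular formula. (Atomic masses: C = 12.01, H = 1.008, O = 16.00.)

n(C) = 0.265/12.01 = 0.02206, n(H) = 0.0446/1.008 = 0.04425, n(O) = 0.531/16.00 = 0.03319
Smallest is C at 0.02206 mol; normalising gives C 1.000, H 2.005, O 1.504
Multiply by 2: C 2.00, H 4.01, O 3.01 → C2H4O3
Empirical-formula mass = 76.05 g/mol
n = 229 / 76.05 = 3.01 ≈ 3
Molecular formula = (C2H4O3)×3 = C6H12O9

C6H12O9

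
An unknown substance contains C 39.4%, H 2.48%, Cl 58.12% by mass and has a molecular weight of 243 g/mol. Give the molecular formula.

Assume 100 g: 39.4 g C, 2.48 g H, 58.12 g Cl.
Moles — C: 39.4 / 12.01 = 3.281 mol; H: 2.48 / 1.008 = 2.46 mol; Cl: 58.12 / 35.45 = 1.639 mol
Smallest is Cl at 1.639 mol; normalising gives C 2.001, H 1.501, Cl 1.000
×2: C 4.00, H 3.00, Cl 2.00 → C4H3Cl2
Empirical-formula mass = 121.96 g/mol
n = 243 / 121.96 = 1.99 ≈ 2
Molecular formula = (C4H3Cl2)×2 = C8H6Cl4

C8H6Cl4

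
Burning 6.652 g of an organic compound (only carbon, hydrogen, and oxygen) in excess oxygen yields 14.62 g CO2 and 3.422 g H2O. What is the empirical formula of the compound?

C7H8O3

mol C = 14.62 / 44.01 = 0.3322; mass C = 0.3322 × 12.01 = 3.990 g
mol H = 2 × (3.422 / 18.02) = 0.3798; mass H = 0.3798 × 1.008 = 0.3828 g
mass O = 6.652 − (4.373) = 2.279 g → mol O = 0.1425
Divide by the smallest (0.1425 mol O): C 2.332, H 2.666, O 1.000
Scaling by 3: C 7.00, H 8.00, O 3.00 → C7H8O3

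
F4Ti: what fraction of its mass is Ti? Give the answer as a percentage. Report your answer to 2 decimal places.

Molar mass = 4(19.00) + 1(47.87) = 123.870 g/mol
Mass of Ti per mole = 1 × 47.87 = 47.870 g
% Ti = 47.870 / 123.870 × 100 = 38.65%

38.65%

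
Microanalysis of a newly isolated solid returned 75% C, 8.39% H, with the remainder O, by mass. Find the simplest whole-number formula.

Assume 100 g: 75 g C, 8.39 g H, 16.61 g O.
n(C) = 75/12.01 = 6.245, n(H) = 8.39/1.008 = 8.323, n(O) = 16.61/16.00 = 1.038
Ratios (÷ 1.038): C 6.015, H 8.018, O 1.000
≈ 6:8:1 → C6H8O

C6H8O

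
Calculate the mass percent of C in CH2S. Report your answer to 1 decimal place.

26.1%

Molar mass = 1(12.01) + 2(1.008) + 1(32.07) = 46.096 g/mol
Mass of C per mole = 1 × 12.01 = 12.010 g
% C = 12.010 / 46.096 × 100 = 26.1%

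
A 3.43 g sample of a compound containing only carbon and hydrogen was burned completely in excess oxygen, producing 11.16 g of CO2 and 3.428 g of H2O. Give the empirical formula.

C2H3

mol C = 11.16 / 44.01 = 0.2536; mass C = 0.2536 × 12.01 = 3.045 g
mol H = 2 × (3.428 / 18.02) = 0.3805; mass H = 0.3805 × 1.008 = 0.3835 g
Smallest is C at 0.2536 mol; normalising gives C 1.000, H 1.500
×2: C 2.00, H 3.00 → C2H3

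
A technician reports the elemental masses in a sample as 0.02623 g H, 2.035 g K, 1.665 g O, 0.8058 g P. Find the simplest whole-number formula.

HK2O4P

n(H) = 0.02623/1.008 = 0.02602, n(K) = 2.035/39.10 = 0.05205, n(O) = 1.665/16.00 = 0.1041, n(P) = 0.8058/30.97 = 0.02602
Ratios (÷ 0.02602): H 1.000, K 2.000, O 4.000, P 1.000
→ HK2O4P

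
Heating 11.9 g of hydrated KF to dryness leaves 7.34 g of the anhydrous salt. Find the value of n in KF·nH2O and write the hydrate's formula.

KF·2H2O

Mass of water lost = 11.9 − 7.34 = 4.56 g → 4.56 / 18.02 = 0.2531 mol H2O
Molar mass of KF = 58.10 g/mol → mol KF = 7.34 / 58.10 = 0.1263
n = 0.2531 / 0.1263 = 2.00 ≈ 2 → KF·2H2O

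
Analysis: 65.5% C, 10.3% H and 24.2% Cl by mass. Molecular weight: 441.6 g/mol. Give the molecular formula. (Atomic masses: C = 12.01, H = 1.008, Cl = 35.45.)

Assume 100 g: 65.5 g C, 10.3 g H, 24.2 g Cl.
n(C) = 65.5/12.01 = 5.454, n(H) = 10.3/1.008 = 10.22, n(Cl) = 24.2/35.45 = 0.6827
Smallest is Cl at 0.6827 mol; normalising gives C 7.989, H 14.968, Cl 1.000
Ratio ≈ 8:15:1, so the empirical formula is C8H15Cl
Empirical-formula mass = 146.65 g/mol
n = 441.6 / 146.65 = 3.01 ≈ 3
Molecular formula = (C8H15Cl)×3 = C24H45Cl3

C24H45Cl3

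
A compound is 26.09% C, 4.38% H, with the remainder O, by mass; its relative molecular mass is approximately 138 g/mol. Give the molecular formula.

C3H6O6

Assume 100 g: 26.09 g C, 4.38 g H, 69.53 g O.
C: 26.09 g ÷ 12.01 g/mol = 2.172 mol
H: 4.38 g ÷ 1.008 g/mol = 4.345 mol
O: 69.53 g ÷ 16.00 g/mol = 4.346 mol
Divide by the smallest (2.172 mol C): C 1.000, H 2.000, O 2.000
Ratio ≈ 1:2:2, so the empirical formula is CH2O2
Empirical-formula mass = 46.03 g/mol
n = 138 / 46.03 = 3.00 ≈ 3
Molecular formula = (CH2O2)×3 = C3H6O6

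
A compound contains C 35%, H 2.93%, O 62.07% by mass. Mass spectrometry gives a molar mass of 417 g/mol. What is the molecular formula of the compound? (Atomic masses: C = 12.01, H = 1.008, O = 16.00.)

Assume 100 g: 35 g C, 2.93 g H, 62.07 g O.
Moles — C: 35 / 12.01 = 2.914 mol; H: 2.93 / 1.008 = 2.907 mol; O: 62.07 / 16.00 = 3.879 mol
Ratios (÷ 2.907): C 1.003, H 1.000, O 1.335
Scaling by 3: C 3.01, H 3.00, O 4.00 → C3H3O4
Empirical-formula mass = 103.05 g/mol
n = 417 / 103.05 = 4.05 ≈ 4
Molecular formula = (C3H3O4)×4 = C12H12O16

C12H12O16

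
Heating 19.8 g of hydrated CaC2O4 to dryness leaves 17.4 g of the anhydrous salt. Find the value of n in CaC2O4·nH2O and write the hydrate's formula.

Mass of water lost = 19.8 − 17.4 = 2.4 g → 2.4 / 18.02 = 0.1332 mol H2O
Molar mass of CaC2O4 = 128.10 g/mol → mol CaC2O4 = 17.4 / 128.10 = 0.1358
n = 0.1332 / 0.1358 = 0.98 ≈ 1 → CaC2O4·H2O

CaC2O4·H2O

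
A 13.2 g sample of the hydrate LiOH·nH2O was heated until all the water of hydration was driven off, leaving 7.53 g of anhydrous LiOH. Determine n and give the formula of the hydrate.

LiOH·H2O

Mass of water lost = 13.2 − 7.53 = 5.67 g → 5.67 / 18.02 = 0.3147 mol H2O
Molar mass of LiOH = 23.95 g/mol → mol LiOH = 7.53 / 23.95 = 0.3144
n = 0.3147 / 0.3144 = 1.00 ≈ 1 → LiOH·H2O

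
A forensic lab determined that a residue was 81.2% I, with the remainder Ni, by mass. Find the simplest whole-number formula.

I2Ni

Assume 100 g: 81.2 g I, 18.8 g Ni.
n(I) = 81.2/126.90 = 0.6399, n(Ni) = 18.8/58.69 = 0.3203
Smallest is Ni at 0.3203 mol; normalising gives I 1.998, Ni 1.000
→ I2Ni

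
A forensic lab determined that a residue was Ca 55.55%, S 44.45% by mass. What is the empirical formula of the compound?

Assume 100 g: 55.55 g Ca, 44.45 g S.
Moles — Ca: 55.55 / 40.08 = 1.386 mol; S: 44.45 / 32.07 = 1.386 mol
Divide by the smallest (1.386 mol Ca): Ca 1.000, S 1.000
Ratio ≈ 1:1, so the empirical formula is CaS

CaS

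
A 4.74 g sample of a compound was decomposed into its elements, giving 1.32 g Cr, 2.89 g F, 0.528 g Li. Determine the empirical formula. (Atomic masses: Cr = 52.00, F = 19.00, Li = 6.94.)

CrF6Li3

Cr: 1.32 g ÷ 52.00 g/mol = 0.02538 mol
F: 2.89 g ÷ 19.00 g/mol = 0.1521 mol
Li: 0.528 g ÷ 6.94 g/mol = 0.07608 mol
Ratios (÷ 0.02538): Cr 1.000, F 5.992, Li 2.997
Ratio ≈ 1:6:3, so the empirical formula is CrF6Li3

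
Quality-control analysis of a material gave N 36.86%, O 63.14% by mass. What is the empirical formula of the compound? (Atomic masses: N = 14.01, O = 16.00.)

Assume 100 g: 36.86 g N, 63.14 g O.
n(N) = 36.86/14.01 = 2.631, n(O) = 63.14/16.00 = 3.946
Divide by the smallest (2.631 mol N): N 1.000, O 1.500
Multiply by 2: N 2.00, O 3.00 → N2O3

N2O3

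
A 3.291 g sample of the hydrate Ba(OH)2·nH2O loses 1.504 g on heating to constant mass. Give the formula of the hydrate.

Ba(OH)2·8H2O

Mass of anhydrous Ba(OH)2 = 3.291 − 1.504 = 1.787 g
mol H2O = 1.504 / 18.02 = 0.08346
Molar mass of Ba(OH)2 = 171.35 g/mol → mol Ba(OH)2 = 1.787 / 171.35 = 0.01043
n = 0.08346 / 0.01043 = 8.00 ≈ 8 → Ba(OH)2·8H2O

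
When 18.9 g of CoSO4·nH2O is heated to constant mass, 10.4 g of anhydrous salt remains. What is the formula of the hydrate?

CoSO4·7H2O

Mass of water lost = 18.9 − 10.4 = 8.5 g → 8.5 / 18.02 = 0.4717 mol H2O
Molar mass of CoSO4 = 155.00 g/mol → mol CoSO4 = 10.4 / 155.00 = 0.0671
n = 0.4717 / 0.0671 = 7.03 ≈ 7 → CoSO4·7H2O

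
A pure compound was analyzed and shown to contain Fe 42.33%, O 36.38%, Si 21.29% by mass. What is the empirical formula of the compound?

Assume 100 g: 42.33 g Fe, 36.38 g O, 21.29 g Si.
Moles — Fe: 42.33 / 55.85 = 0.7579 mol; O: 36.38 / 16.00 = 2.274 mol; Si: 21.29 / 28.09 = 0.7579 mol
Divide by the smallest (0.7579 mol Si): Fe 1.000, O 3.000, Si 1.000
≈ 1:3:1 → FeO3Si

FeO3Si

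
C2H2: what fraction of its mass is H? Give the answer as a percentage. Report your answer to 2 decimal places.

7.74%

Molar mass = 2(12.01) + 2(1.008) = 26.036 g/mol
Mass of H per mole = 2 × 1.008 = 2.016 g
% H = 2.016 / 26.036 × 100 = 7.74%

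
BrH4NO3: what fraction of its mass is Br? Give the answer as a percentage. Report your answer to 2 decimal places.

Molar mass = 1(79.90) + 4(1.008) + 1(14.01) + 3(16.00) = 145.942 g/mol
Mass of Br per mole = 1 × 79.90 = 79.900 g
% Br = 79.900 / 145.942 × 100 = 54.75%

54.75%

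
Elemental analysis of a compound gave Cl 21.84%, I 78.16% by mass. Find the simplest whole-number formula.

ClI

Assume 100 g: 21.84 g Cl, 78.16 g I.
Moles — Cl: 21.84 / 35.45 = 0.6161 mol; I: 78.16 / 126.90 = 0.6159 mol
Smallest is I at 0.6159 mol; normalising gives Cl 1.000, I 1.000
≈ 1:1 → ClI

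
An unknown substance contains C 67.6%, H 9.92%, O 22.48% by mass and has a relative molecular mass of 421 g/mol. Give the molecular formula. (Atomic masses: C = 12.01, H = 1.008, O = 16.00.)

C24H42O6

Assume 100 g: 67.6 g C, 9.92 g H, 22.48 g O.
n(C) = 67.6/12.01 = 5.629, n(H) = 9.92/1.008 = 9.841, n(O) = 22.48/16.00 = 1.405
Ratios (÷ 1.405): C 4.006, H 7.004, O 1.000
→ C4H7O
Empirical-formula mass = 71.10 g/mol
n = 421 / 71.10 = 5.92 ≈ 6
Molecular formula = (C4H7O)×6 = C24H42O6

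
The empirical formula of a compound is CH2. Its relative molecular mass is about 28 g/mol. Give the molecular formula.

C2H4

Empirical-formula mass = 14.03 g/mol
n = 28 / 14.03 = 2.00 ≈ 2
Molecular formula = (CH2)2 = C2H4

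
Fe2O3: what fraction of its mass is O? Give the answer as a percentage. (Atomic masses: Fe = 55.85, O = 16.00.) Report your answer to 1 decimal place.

Molar mass = 2(55.85) + 3(16.00) = 159.700 g/mol
Mass of O per mole = 3 × 16.00 = 48.000 g
% O = 48.000 / 159.700 × 100 = 30.1%

30.1%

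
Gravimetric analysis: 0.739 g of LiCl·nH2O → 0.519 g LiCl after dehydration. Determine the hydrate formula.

Mass of water lost = 0.739 − 0.519 = 0.22 g → 0.22 / 18.02 = 0.01221 mol H2O
Molar mass of LiCl = 42.39 g/mol → mol LiCl = 0.519 / 42.39 = 0.01224
n = 0.01221 / 0.01224 = 1.00 ≈ 1 → LiCl·H2O

LiCl·H2O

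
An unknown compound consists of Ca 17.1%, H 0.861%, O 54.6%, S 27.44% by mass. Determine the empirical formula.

CaH2O8S2

Assume 100 g: 17.1 g Ca, 0.861 g H, 54.6 g O, 27.44 g S.
Ca: 17.1 g ÷ 40.08 g/mol = 0.4266 mol
H: 0.861 g ÷ 1.008 g/mol = 0.8542 mol
O: 54.6 g ÷ 16.00 g/mol = 3.413 mol
S: 27.44 g ÷ 32.07 g/mol = 0.8556 mol
Smallest is Ca at 0.4266 mol; normalising gives Ca 1.000, H 2.002, O 7.998, S 2.005
Ratio ≈ 1:2:8:2, so the empirical formula is CaH2O8S2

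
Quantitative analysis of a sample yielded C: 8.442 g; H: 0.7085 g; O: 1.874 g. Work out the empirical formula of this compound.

C: 8.442 g ÷ 12.01 g/mol = 0.7029 mol
H: 0.7085 g ÷ 1.008 g/mol = 0.7029 mol
O: 1.874 g ÷ 16.00 g/mol = 0.1171 mol
Smallest is O at 0.1171 mol; normalising gives C 6.001, H 6.001, O 1.000
Ratio ≈ 6:6:1, so the empirical formula is C6H6O

C6H6O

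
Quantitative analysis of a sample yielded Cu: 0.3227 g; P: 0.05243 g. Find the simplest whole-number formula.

Cu3P

n(Cu) = 0.3227/63.55 = 0.005078, n(P) = 0.05243/30.97 = 0.001693
Ratios (÷ 0.001693): Cu 2.999, P 1.000
Ratio ≈ 3:1, so the empirical formula is Cu3P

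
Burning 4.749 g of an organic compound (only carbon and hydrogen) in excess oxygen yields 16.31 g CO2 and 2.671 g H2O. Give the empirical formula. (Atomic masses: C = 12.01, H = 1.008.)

mol C = 16.31 / 44.01 = 0.3706; mass C = 0.3706 × 12.01 = 4.451 g
mol H = 2 × (2.671 / 18.02) = 0.2964; mass H = 0.2964 × 1.008 = 0.2988 g
Smallest is H at 0.2964 mol; normalising gives C 1.250, H 1.000
×4: C 5.00, H 4.00 → C5H4

C5H4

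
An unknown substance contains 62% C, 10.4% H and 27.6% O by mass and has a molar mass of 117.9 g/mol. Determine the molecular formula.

Assume 100 g: 62 g C, 10.4 g H, 27.6 g O.
C: 62 g ÷ 12.01 g/mol = 5.162 mol
H: 10.4 g ÷ 1.008 g/mol = 10.32 mol
O: 27.6 g ÷ 16.00 g/mol = 1.725 mol
Smallest is O at 1.725 mol; normalising gives C 2.993, H 5.981, O 1.000
≈ 3:6:1 → C3H6O
Empirical-formula mass = 58.08 g/mol
n = 117.9 / 58.08 = 2.03 ≈ 2
Molecular formula = (C3H6O)×2 = C6H12O2

C6H12O2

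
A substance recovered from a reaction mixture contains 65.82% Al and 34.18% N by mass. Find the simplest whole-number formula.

AlN

Assume 100 g: 65.82 g Al, 34.18 g N.
n(Al) = 65.82/26.98 = 2.44, n(N) = 34.18/14.01 = 2.44
Ratios (÷ 2.44): Al 1.000, N 1.000
→ AlN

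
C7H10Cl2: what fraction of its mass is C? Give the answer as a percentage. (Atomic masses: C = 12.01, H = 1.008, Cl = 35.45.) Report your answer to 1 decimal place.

50.9%

Molar mass = 7(12.01) + 10(1.008) + 2(35.45) = 165.050 g/mol
Mass of C per mole = 7 × 12.01 = 84.070 g
% C = 84.070 / 165.050 × 100 = 50.9%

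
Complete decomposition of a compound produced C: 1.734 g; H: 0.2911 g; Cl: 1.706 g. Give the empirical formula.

Moles — C: 1.734 / 12.01 = 0.1444 mol; H: 0.2911 / 1.008 = 0.2888 mol; Cl: 1.706 / 35.45 = 0.04812 mol
Ratios (÷ 0.04812): C 3.000, H 6.001, Cl 1.000
Ratio ≈ 3:6:1, so the empirical formula is C3H6Cl

C3H6Cl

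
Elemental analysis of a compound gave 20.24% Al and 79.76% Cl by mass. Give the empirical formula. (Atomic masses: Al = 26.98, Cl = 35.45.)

Assume 100 g: 20.24 g Al, 79.76 g Cl.
Moles — Al: 20.24 / 26.98 = 0.7502 mol; Cl: 79.76 / 35.45 = 2.25 mol
Smallest is Al at 0.7502 mol; normalising gives Al 1.000, Cl 2.999
≈ 1:3 → AlCl3

AlCl3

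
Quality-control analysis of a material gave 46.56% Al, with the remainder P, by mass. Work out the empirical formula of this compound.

AlP

Assume 100 g: 46.56 g Al, 53.44 g P.
Moles — Al: 46.56 / 26.98 = 1.726 mol; P: 53.44 / 30.97 = 1.726 mol
Divide by the smallest (1.726 mol P): Al 1.000, P 1.000
Ratio ≈ 1:1, so the empirical formula is AlP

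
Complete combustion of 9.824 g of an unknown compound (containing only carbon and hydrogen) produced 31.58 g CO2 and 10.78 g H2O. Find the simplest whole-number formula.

C3H5

mol C = 31.58 / 44.01 = 0.7176; mass C = 0.7176 × 12.01 = 8.618 g
mol H = 2 × (10.78 / 18.02) = 1.196; mass H = 1.196 × 1.008 = 1.206 g
Ratios (÷ 0.7176): C 1.000, H 1.667
Multiply by 3: C 3.00, H 5.00 → C3H5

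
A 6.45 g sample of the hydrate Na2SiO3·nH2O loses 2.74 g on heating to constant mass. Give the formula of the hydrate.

Na2SiO3·5H2O

Mass of anhydrous Na2SiO3 = 6.45 − 2.74 = 3.71 g
mol H2O = 2.74 / 18.02 = 0.1521
Molar mass of Na2SiO3 = 122.07 g/mol → mol Na2SiO3 = 3.71 / 122.07 = 0.03039
n = 0.1521 / 0.03039 = 5.00 ≈ 5 → Na2SiO3·5H2O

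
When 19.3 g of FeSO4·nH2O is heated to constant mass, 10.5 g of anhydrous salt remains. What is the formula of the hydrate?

FeSO4·7H2O

Mass of water lost = 19.3 − 10.5 = 8.8 g → 8.8 / 18.02 = 0.4883 mol H2O
Molar mass of FeSO4 = 151.92 g/mol → mol FeSO4 = 10.5 / 151.92 = 0.06912
n = 0.4883 / 0.06912 = 7.07 ≈ 7 → FeSO4·7H2O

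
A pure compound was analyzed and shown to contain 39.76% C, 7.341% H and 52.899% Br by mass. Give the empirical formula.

Assume 100 g: 39.76 g C, 7.341 g H, 52.899 g Br.
C: 39.76 g ÷ 12.01 g/mol = 3.311 mol
H: 7.341 g ÷ 1.008 g/mol = 7.283 mol
Br: 52.899 g ÷ 79.90 g/mol = 0.6621 mol
Smallest is Br at 0.6621 mol; normalising gives C 5.000, H 11.000, Br 1.000
→ C5H11Br

C5H11Br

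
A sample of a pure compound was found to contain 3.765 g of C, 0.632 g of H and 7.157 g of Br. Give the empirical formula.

C7H14Br2

n(C) = 3.765/12.01 = 0.3135, n(H) = 0.632/1.008 = 0.627, n(Br) = 7.157/79.90 = 0.08957
Ratios (÷ 0.08957): C 3.500, H 7.000, Br 1.000
Scaling by 2: C 7.00, H 14.00, Br 2.00 → C7H14Br2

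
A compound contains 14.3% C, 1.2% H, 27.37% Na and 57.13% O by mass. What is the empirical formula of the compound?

CHNaO3

Assume 100 g: 14.3 g C, 1.2 g H, 27.37 g Na, 57.13 g O.
Moles — C: 14.3 / 12.01 = 1.191 mol; H: 1.2 / 1.008 = 1.19 mol; Na: 27.37 / 22.99 = 1.191 mol; O: 57.13 / 16.00 = 3.571 mol
Ratios (÷ 1.19): C 1.000, H 1.000, Na 1.000, O 2.999
→ CHNaO3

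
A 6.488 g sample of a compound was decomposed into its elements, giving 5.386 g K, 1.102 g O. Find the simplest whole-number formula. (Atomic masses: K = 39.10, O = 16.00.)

K2O

Moles — K: 5.386 / 39.10 = 0.1377 mol; O: 1.102 / 16.00 = 0.06888 mol
Smallest is O at 0.06888 mol; normalising gives K 2.000, O 1.000
→ K2O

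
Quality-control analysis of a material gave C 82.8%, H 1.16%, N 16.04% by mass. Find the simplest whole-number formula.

Assume 100 g: 82.8 g C, 1.16 g H, 16.04 g N.
Moles — C: 82.8 / 12.01 = 6.894 mol; H: 1.16 / 1.008 = 1.151 mol; N: 16.04 / 14.01 = 1.145 mol
Smallest is N at 1.145 mol; normalising gives C 6.022, H 1.005, N 1.000
≈ 6:1:1 → C6HN

C6HN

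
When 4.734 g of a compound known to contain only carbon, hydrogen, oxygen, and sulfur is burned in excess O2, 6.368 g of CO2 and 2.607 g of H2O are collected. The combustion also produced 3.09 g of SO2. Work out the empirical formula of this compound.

C6H12O3S2

mol C = 6.368 / 44.01 = 0.1447; mass C = 0.1447 × 12.01 = 1.738 g
mol H = 2 × (2.607 / 18.02) = 0.2893; mass H = 0.2893 × 1.008 = 0.2917 g
mol S = 3.09 / 64.07 = 0.04823; mass S = 1.547 g
mass O = 4.734 − (3.576) = 1.158 g → mol O = 0.07237
Divide by the smallest (0.04823 mol S): C 3.000, H 5.999, O 1.501, S 1.000
Multiply by 2: C 6.00, H 12.00, O 3.00, S 2.00 → C6H12O3S2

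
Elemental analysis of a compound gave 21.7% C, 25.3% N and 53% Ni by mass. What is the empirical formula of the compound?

C2N2Ni

Assume 100 g: 21.7 g C, 25.3 g N, 53 g Ni.
n(C) = 21.7/12.01 = 1.807, n(N) = 25.3/14.01 = 1.806, n(Ni) = 53/58.69 = 0.903
Smallest is Ni at 0.903 mol; normalising gives C 2.001, N 2.000, Ni 1.000
→ C2N2Ni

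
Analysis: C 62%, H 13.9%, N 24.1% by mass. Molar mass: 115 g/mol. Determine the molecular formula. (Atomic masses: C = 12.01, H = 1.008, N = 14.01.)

C6H16N2

Assume 100 g: 62 g C, 13.9 g H, 24.1 g N.
C: 62 g ÷ 12.01 g/mol = 5.162 mol
H: 13.9 g ÷ 1.008 g/mol = 13.79 mol
N: 24.1 g ÷ 14.01 g/mol = 1.72 mol
Divide by the smallest (1.72 mol N): C 3.001, H 8.016, N 1.000
→ C3H8N
Empirical-formula mass = 58.10 g/mol
n = 115 / 58.10 = 1.98 ≈ 2
Molecular formula = (C3H8N)×2 = C6H16N2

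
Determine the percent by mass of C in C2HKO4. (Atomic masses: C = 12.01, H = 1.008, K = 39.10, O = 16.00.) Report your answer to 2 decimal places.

18.75%

Molar mass = 2(12.01) + 1(1.008) + 1(39.10) + 4(16.00) = 128.128 g/mol
Mass of C per mole = 2 × 12.01 = 24.020 g
% C = 24.020 / 128.128 × 100 = 18.75%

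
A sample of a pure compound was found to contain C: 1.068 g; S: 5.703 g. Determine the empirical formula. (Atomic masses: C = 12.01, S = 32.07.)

C: 1.068 g ÷ 12.01 g/mol = 0.08893 mol
S: 5.703 g ÷ 32.07 g/mol = 0.1778 mol
Ratios (÷ 0.08893): C 1.000, S 2.000
Ratio ≈ 1:2, so the empirical formula is CS2

CS2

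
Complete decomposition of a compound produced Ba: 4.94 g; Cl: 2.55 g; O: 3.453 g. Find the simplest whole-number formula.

Moles — Ba: 4.94 / 137.33 = 0.03597 mol; Cl: 2.55 / 35.45 = 0.07193 mol; O: 3.453 / 16.00 = 0.2158 mol
Ratios (÷ 0.03597): Ba 1.000, Cl 2.000, O 6.000
Ratio ≈ 1:2:6, so the empirical formula is BaCl2O6

BaCl2O6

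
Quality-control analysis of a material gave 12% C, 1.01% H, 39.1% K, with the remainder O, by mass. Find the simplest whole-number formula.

CHKO3

Assume 100 g: 12 g C, 1.01 g H, 39.1 g K, 47.89 g O.
Moles — C: 12 / 12.01 = 0.9992 mol; H: 1.01 / 1.008 = 1.002 mol; K: 39.1 / 39.10 = 1 mol; O: 47.89 / 16.00 = 2.993 mol
Ratios (÷ 0.9992): C 1.000, H 1.003, K 1.001, O 2.996
≈ 1:1:1:3 → CHKO3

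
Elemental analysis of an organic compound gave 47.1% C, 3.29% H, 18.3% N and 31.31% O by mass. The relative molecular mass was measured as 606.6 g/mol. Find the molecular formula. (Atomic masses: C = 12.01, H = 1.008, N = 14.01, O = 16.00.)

Assume 100 g: 47.1 g C, 3.29 g H, 18.3 g N, 31.31 g O.
Moles — C: 47.1 / 12.01 = 3.922 mol; H: 3.29 / 1.008 = 3.264 mol; N: 18.3 / 14.01 = 1.306 mol; O: 31.31 / 16.00 = 1.957 mol
Smallest is N at 1.306 mol; normalising gives C 3.002, H 2.499, N 1.000, O 1.498
×2: C 6.00, H 5.00, N 2.00, O 3.00 → C6H5N2O3
Empirical-formula mass = 153.12 g/mol
n = 606.6 / 153.12 = 3.96 ≈ 4
Molecular formula = (C6H5N2O3)×4 = C24H20N8O12

C24H20N8O12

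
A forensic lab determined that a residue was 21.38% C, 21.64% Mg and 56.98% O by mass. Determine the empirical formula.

Assume 100 g: 21.38 g C, 21.64 g Mg, 56.98 g O.
C: 21.38 g ÷ 12.01 g/mol = 1.78 mol
Mg: 21.64 g ÷ 24.31 g/mol = 0.8902 mol
O: 56.98 g ÷ 16.00 g/mol = 3.561 mol
Smallest is Mg at 0.8902 mol; normalising gives C 2.000, Mg 1.000, O 4.001
Ratio ≈ 2:1:4, so the empirical formula is C2MgO4

C2MgO4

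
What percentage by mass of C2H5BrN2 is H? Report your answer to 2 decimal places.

Molar mass = 2(12.01) + 5(1.008) + 1(79.90) + 2(14.01) = 136.980 g/mol
Mass of H per mole = 5 × 1.008 = 5.040 g
% H = 5.040 / 136.980 × 100 = 3.68%

3.68%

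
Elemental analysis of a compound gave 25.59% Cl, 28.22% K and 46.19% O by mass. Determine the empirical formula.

Assume 100 g: 25.59 g Cl, 28.22 g K, 46.19 g O.
Cl: 25.59 g ÷ 35.45 g/mol = 0.7219 mol
K: 28.22 g ÷ 39.10 g/mol = 0.7217 mol
O: 46.19 g ÷ 16.00 g/mol = 2.887 mol
Smallest is K at 0.7217 mol; normalising gives Cl 1.000, K 1.000, O 4.000
→ ClKO4

ClKO4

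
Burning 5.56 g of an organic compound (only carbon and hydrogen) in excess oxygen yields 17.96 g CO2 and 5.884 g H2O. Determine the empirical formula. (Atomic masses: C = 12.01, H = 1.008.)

C5H8

mol C = 17.96 / 44.01 = 0.4081; mass C = 0.4081 × 12.01 = 4.901 g
mol H = 2 × (5.884 / 18.02) = 0.6531; mass H = 0.6531 × 1.008 = 0.6583 g
Ratios (÷ 0.4081): C 1.000, H 1.600
Multiply by 5: C 5.00, H 8.00 → C5H8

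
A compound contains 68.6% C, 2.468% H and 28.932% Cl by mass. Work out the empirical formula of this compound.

Assume 100 g: 68.6 g C, 2.468 g H, 28.932 g Cl.
n(C) = 68.6/12.01 = 5.712, n(H) = 2.468/1.008 = 2.448, n(Cl) = 28.932/35.45 = 0.8161
Ratios (÷ 0.8161): C 6.999, H 3.000, Cl 1.000
≈ 7:3:1 → C7H3Cl

C7H3Cl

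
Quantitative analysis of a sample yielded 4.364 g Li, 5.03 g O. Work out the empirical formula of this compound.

Li2O

Li: 4.364 g ÷ 6.94 g/mol = 0.6288 mol
O: 5.03 g ÷ 16.00 g/mol = 0.3144 mol
Ratios (÷ 0.3144): Li 2.000, O 1.000
→ Li2O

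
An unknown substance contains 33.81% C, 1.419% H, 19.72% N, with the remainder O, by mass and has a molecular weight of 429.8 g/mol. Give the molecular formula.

C12H6N6O12

Assume 100 g: 33.81 g C, 1.419 g H, 19.72 g N, 45.051 g O.
n(C) = 33.81/12.01 = 2.815, n(H) = 1.419/1.008 = 1.408, n(N) = 19.72/14.01 = 1.408, n(O) = 45.051/16.00 = 2.816
Ratios (÷ 1.408): C 2.000, H 1.000, N 1.000, O 2.000
Ratio ≈ 2:1:1:2, so the empirical formula is C2HNO2
Empirical-formula mass = 71.04 g/mol
n = 429.8 / 71.04 = 6.05 ≈ 6
Molecular formula = (C2HNO2)×6 = C12H6N6O12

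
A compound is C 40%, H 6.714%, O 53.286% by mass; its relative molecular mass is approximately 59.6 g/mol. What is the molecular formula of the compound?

Assume 100 g: 40 g C, 6.714 g H, 53.286 g O.
C: 40 g ÷ 12.01 g/mol = 3.331 mol
H: 6.714 g ÷ 1.008 g/mol = 6.661 mol
O: 53.286 g ÷ 16.00 g/mol = 3.33 mol
Ratios (÷ 3.33): C 1.000, H 2.000, O 1.000
→ CH2O
Empirical-formula mass = 30.03 g/mol
n = 59.6 / 30.03 = 1.98 ≈ 2
Molecular formula = (CH2O)×2 = C2H4O2

C2H4O2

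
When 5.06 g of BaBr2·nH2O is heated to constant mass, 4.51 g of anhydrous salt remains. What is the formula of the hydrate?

BaBr2·2H2O

Mass of water lost = 5.06 − 4.51 = 0.55 g → 0.55 / 18.02 = 0.03052 mol H2O
Molar mass of BaBr2 = 297.13 g/mol → mol BaBr2 = 4.51 / 297.13 = 0.01518
n = 0.03052 / 0.01518 = 2.01 ≈ 2 → BaBr2·2H2O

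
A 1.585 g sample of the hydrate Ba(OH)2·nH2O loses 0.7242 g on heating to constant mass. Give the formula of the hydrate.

Ba(OH)2·8H2O

Mass of anhydrous Ba(OH)2 = 1.585 − 0.7242 = 0.8608 g
mol H2O = 0.7242 / 18.02 = 0.04019
Molar mass of Ba(OH)2 = 171.35 g/mol → mol Ba(OH)2 = 0.8608 / 171.35 = 0.005024
n = 0.04019 / 0.005024 = 8.00 ≈ 8 → Ba(OH)2·8H2O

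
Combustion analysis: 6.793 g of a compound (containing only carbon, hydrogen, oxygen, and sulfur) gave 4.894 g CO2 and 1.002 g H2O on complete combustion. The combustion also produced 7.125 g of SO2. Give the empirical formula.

CHOS

mol C = 4.894 / 44.01 = 0.1112; mass C = 0.1112 × 12.01 = 1.336 g
mol H = 2 × (1.002 / 18.02) = 0.1112; mass H = 0.1112 × 1.008 = 0.1121 g
mol S = 7.125 / 64.07 = 0.1112; mass S = 3.566 g
mass O = 6.793 − (5.014) = 1.779 g → mol O = 0.1112
Divide by the smallest (0.1112 mol O): C 1.000, H 1.000, O 1.000, S 1.000
≈ 1:1:1:1 → CHOS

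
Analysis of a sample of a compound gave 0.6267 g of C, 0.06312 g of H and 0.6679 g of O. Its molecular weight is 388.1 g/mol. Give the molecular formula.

C: 0.6267 g ÷ 12.01 g/mol = 0.05218 mol
H: 0.06312 g ÷ 1.008 g/mol = 0.06262 mol
O: 0.6679 g ÷ 16.00 g/mol = 0.04174 mol
Ratios (÷ 0.04174): C 1.250, H 1.500, O 1.000
×4: C 5.00, H 6.00, O 4.00 → C5H6O4
Empirical-formula mass = 130.10 g/mol
n = 388.1 / 130.10 = 2.98 ≈ 3
Molecular formula = (C5H6O4)×3 = C15H18O12

C15H18O12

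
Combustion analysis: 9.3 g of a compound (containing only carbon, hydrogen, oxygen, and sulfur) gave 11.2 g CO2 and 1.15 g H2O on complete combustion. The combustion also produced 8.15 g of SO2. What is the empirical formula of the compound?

mol C = 11.2 / 44.01 = 0.2545; mass C = 0.2545 × 12.01 = 3.056 g
mol H = 2 × (1.15 / 18.02) = 0.1276; mass H = 0.1276 × 1.008 = 0.1287 g
mol S = 8.15 / 64.07 = 0.1272; mass S = 4.079 g
mass O = 9.3 − (7.265) = 2.035 g → mol O = 0.1272
Smallest is S at 0.1272 mol; normalising gives C 2.001, H 1.003, O 1.000, S 1.000
Ratio ≈ 2:1:1:1, so the empirical formula is C2HOS

C2HOS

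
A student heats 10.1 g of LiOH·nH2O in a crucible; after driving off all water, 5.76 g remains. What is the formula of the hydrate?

LiOH·H2O

Mass of water lost = 10.1 − 5.76 = 4.34 g → 4.34 / 18.02 = 0.2408 mol H2O
Molar mass of LiOH = 23.95 g/mol → mol LiOH = 5.76 / 23.95 = 0.2405
n = 0.2408 / 0.2405 = 1.00 ≈ 1 → LiOH·H2O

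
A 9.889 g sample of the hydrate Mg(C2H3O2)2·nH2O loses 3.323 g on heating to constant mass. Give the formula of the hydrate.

Mg(C2H3O2)2·4H2O

Mass of anhydrous Mg(C2H3O2)2 = 9.889 − 3.323 = 6.566 g
mol H2O = 3.323 / 18.02 = 0.1844
Molar mass of Mg(C2H3O2)2 = 142.40 g/mol → mol Mg(C2H3O2)2 = 6.566 / 142.40 = 0.04611
n = 0.1844 / 0.04611 = 4.00 ≈ 4 → Mg(C2H3O2)2·4H2O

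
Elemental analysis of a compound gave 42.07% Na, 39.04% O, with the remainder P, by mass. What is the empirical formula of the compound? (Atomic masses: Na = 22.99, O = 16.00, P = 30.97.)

Assume 100 g: 42.07 g Na, 39.04 g O, 18.89 g P.
n(Na) = 42.07/22.99 = 1.83, n(O) = 39.04/16.00 = 2.44, n(P) = 18.89/30.97 = 0.6099
Divide by the smallest (0.6099 mol P): Na 3.000, O 4.000, P 1.000
→ Na3O4P

Na3O4P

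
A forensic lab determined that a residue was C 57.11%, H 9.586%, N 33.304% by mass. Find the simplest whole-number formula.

C2H4N

Assume 100 g: 57.11 g C, 9.586 g H, 33.304 g N.
n(C) = 57.11/12.01 = 4.755, n(H) = 9.586/1.008 = 9.51, n(N) = 33.304/14.01 = 2.377
Divide by the smallest (2.377 mol N): C 2.000, H 4.001, N 1.000
Ratio ≈ 2:4:1, so the empirical formula is C2H4N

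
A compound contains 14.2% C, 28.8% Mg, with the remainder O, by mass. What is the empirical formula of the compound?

Assume 100 g: 14.2 g C, 28.8 g Mg, 57 g O.
Moles — C: 14.2 / 12.01 = 1.182 mol; Mg: 28.8 / 24.31 = 1.185 mol; O: 57 / 16.00 = 3.562 mol
Smallest is C at 1.182 mol; normalising gives C 1.000, Mg 1.002, O 3.013
≈ 1:1:3 → CMgO3

CMgO3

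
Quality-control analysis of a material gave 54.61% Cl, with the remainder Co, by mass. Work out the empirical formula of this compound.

Cl2Co

Assume 100 g: 54.61 g Cl, 45.39 g Co.
Cl: 54.61 g ÷ 35.45 g/mol = 1.54 mol
Co: 45.39 g ÷ 58.93 g/mol = 0.7702 mol
Divide by the smallest (0.7702 mol Co): Cl 2.000, Co 1.000
≈ 2:1 → Cl2Co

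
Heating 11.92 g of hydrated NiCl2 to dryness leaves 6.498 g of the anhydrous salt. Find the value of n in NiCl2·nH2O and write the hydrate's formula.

NiCl2·6H2O

Mass of water lost = 11.92 − 6.498 = 5.422 g → 5.422 / 18.02 = 0.3009 mol H2O
Molar mass of NiCl2 = 129.59 g/mol → mol NiCl2 = 6.498 / 129.59 = 0.05014
n = 0.3009 / 0.05014 = 6.00 ≈ 6 → NiCl2·6H2O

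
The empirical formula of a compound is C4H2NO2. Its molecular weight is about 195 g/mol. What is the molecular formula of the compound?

C8H4N2O4

Empirical-formula mass = 96.07 g/mol
n = 195 / 96.07 = 2.03 ≈ 2
Molecular formula = (C4H2NO2)2 = C8H4N2O4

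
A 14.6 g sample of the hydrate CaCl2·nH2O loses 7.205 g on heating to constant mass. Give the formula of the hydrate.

Mass of anhydrous CaCl2 = 14.6 − 7.205 = 7.395 g
mol H2O = 7.205 / 18.02 = 0.3998
Molar mass of CaCl2 = 110.98 g/mol → mol CaCl2 = 7.395 / 110.98 = 0.06663
n = 0.3998 / 0.06663 = 6.00 ≈ 6 → CaCl2·6H2O

CaCl2·6H2O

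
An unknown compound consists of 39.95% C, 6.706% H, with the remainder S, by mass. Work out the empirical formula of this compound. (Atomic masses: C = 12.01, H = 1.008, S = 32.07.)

Assume 100 g: 39.95 g C, 6.706 g H, 53.344 g S.
n(C) = 39.95/12.01 = 3.326, n(H) = 6.706/1.008 = 6.653, n(S) = 53.344/32.07 = 1.663
Ratios (÷ 1.663): C 2.000, H 4.000, S 1.000
≈ 2:4:1 → C2H4S

C2H4S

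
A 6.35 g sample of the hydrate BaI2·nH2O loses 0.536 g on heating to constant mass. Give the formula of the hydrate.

Mass of anhydrous BaI2 = 6.35 − 0.536 = 5.814 g
mol H2O = 0.536 / 18.02 = 0.02974
Molar mass of BaI2 = 391.13 g/mol → mol BaI2 = 5.814 / 391.13 = 0.01486
n = 0.02974 / 0.01486 = 2.00 ≈ 2 → BaI2·2H2O

BaI2·2H2O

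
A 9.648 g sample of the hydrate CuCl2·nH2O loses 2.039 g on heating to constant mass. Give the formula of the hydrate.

CuCl2·2H2O

Mass of anhydrous CuCl2 = 9.648 − 2.039 = 7.609 g
mol H2O = 2.039 / 18.02 = 0.1132
Molar mass of CuCl2 = 134.45 g/mol → mol CuCl2 = 7.609 / 134.45 = 0.05659
n = 0.1132 / 0.05659 = 2.00 ≈ 2 → CuCl2·2H2O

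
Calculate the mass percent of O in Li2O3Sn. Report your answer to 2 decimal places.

Molar mass = 2(6.94) + 3(16.00) + 1(118.71) = 180.590 g/mol
Mass of O per mole = 3 × 16.00 = 48.000 g
% O = 48.000 / 180.590 × 100 = 26.58%

26.58%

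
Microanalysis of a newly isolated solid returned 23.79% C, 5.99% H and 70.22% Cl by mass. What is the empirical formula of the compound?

Assume 100 g: 23.79 g C, 5.99 g H, 70.22 g Cl.
Moles — C: 23.79 / 12.01 = 1.981 mol; H: 5.99 / 1.008 = 5.942 mol; Cl: 70.22 / 35.45 = 1.981 mol
Divide by the smallest (1.981 mol Cl): C 1.000, H 3.000, Cl 1.000
≈ 1:3:1 → CH3Cl

CH3Cl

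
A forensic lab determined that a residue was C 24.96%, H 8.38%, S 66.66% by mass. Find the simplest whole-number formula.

Assume 100 g: 24.96 g C, 8.38 g H, 66.66 g S.
Moles — C: 24.96 / 12.01 = 2.078 mol; H: 8.38 / 1.008 = 8.313 mol; S: 66.66 / 32.07 = 2.079 mol
Divide by the smallest (2.078 mol C): C 1.000, H 4.000, S 1.000
Ratio ≈ 1:4:1, so the empirical formula is CH4S

CH4S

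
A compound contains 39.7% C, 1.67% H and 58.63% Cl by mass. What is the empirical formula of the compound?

Assume 100 g: 39.7 g C, 1.67 g H, 58.63 g Cl.
Moles — C: 39.7 / 12.01 = 3.306 mol; H: 1.67 / 1.008 = 1.657 mol; Cl: 58.63 / 35.45 = 1.654 mol
Ratios (÷ 1.654): C 1.999, H 1.002, Cl 1.000
Ratio ≈ 2:1:1, so the empirical formula is C2HCl

C2HCl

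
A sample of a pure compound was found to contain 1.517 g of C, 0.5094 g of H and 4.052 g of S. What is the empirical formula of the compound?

n(C) = 1.517/12.01 = 0.1263, n(H) = 0.5094/1.008 = 0.5054, n(S) = 4.052/32.07 = 0.1263
Divide by the smallest (0.1263 mol C): C 1.000, H 4.001, S 1.000
→ CH4S

CH4S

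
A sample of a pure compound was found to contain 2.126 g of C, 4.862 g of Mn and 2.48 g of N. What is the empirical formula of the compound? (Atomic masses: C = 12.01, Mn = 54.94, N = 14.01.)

n(C) = 2.126/12.01 = 0.177, n(Mn) = 4.862/54.94 = 0.0885, n(N) = 2.48/14.01 = 0.177
Ratios (÷ 0.0885): C 2.000, Mn 1.000, N 2.000
→ C2MnN2

C2MnN2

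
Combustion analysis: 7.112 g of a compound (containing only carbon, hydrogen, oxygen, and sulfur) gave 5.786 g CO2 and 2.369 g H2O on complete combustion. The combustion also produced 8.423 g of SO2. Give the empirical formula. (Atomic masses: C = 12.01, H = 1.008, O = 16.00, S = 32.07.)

C2H4OS2

mol C = 5.786 / 44.01 = 0.1315; mass C = 0.1315 × 12.01 = 1.579 g
mol H = 2 × (2.369 / 18.02) = 0.2629; mass H = 0.2629 × 1.008 = 0.2650 g
mol S = 8.423 / 64.07 = 0.1315; mass S = 4.216 g
mass O = 7.112 − (6.060) = 1.052 g → mol O = 0.06574
Divide by the smallest (0.06574 mol O): C 2.000, H 3.999, O 1.000, S 2.000
→ C2H4OS2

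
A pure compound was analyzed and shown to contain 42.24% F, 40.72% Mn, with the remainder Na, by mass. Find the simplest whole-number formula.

Assume 100 g: 42.24 g F, 40.72 g Mn, 17.04 g Na.
Moles — F: 42.24 / 19.00 = 2.223 mol; Mn: 40.72 / 54.94 = 0.7412 mol; Na: 17.04 / 22.99 = 0.7412 mol
Smallest is Mn at 0.7412 mol; normalising gives F 3.000, Mn 1.000, Na 1.000
→ F3MnNa

F3MnNa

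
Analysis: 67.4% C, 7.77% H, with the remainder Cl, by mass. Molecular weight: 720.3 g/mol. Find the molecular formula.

C40H55Cl5

Assume 100 g: 67.4 g C, 7.77 g H, 24.83 g Cl.
n(C) = 67.4/12.01 = 5.612, n(H) = 7.77/1.008 = 7.708, n(Cl) = 24.83/35.45 = 0.7004
Smallest is Cl at 0.7004 mol; normalising gives C 8.012, H 11.005, Cl 1.000
→ C8H11Cl
Empirical-formula mass = 142.62 g/mol
n = 720.3 / 142.62 = 5.05 ≈ 5
Molecular formula = (C8H11Cl)×5 = C40H55Cl5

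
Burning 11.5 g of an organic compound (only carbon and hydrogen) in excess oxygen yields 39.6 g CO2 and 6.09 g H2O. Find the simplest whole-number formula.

C4H3

mol C = 39.6 / 44.01 = 0.8998; mass C = 0.8998 × 12.01 = 10.81 g
mol H = 2 × (6.09 / 18.02) = 0.6759; mass H = 0.6759 × 1.008 = 0.6813 g
Divide by the smallest (0.6759 mol H): C 1.331, H 1.000
Multiply by 3: C 3.99, H 3.00 → C4H3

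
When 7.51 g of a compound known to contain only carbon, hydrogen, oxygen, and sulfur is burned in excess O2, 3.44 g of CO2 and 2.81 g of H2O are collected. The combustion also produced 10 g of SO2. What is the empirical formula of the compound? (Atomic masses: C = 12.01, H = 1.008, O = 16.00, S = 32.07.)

CH4OS2

mol C = 3.44 / 44.01 = 0.07816; mass C = 0.07816 × 12.01 = 0.9388 g
mol H = 2 × (2.81 / 18.02) = 0.3119; mass H = 0.3119 × 1.008 = 0.3144 g
mol S = 10 / 64.07 = 0.1561; mass S = 5.005 g
mass O = 7.51 − (6.259) = 1.251 g → mol O = 0.07821
Divide by the smallest (0.07816 mol C): C 1.000, H 3.990, O 1.001, S 1.997
≈ 1:4:1:2 → CH4OS2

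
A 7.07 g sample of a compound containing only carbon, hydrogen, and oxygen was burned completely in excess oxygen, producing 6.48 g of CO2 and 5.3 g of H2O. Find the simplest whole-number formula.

mol C = 6.48 / 44.01 = 0.1472; mass C = 0.1472 × 12.01 = 1.768 g
mol H = 2 × (5.3 / 18.02) = 0.5882; mass H = 0.5882 × 1.008 = 0.5929 g
mass O = 7.07 − (2.361) = 4.709 g → mol O = 0.2943
Divide by the smallest (0.1472 mol C): C 1.000, H 3.995, O 1.999
≈ 1:4:2 → CH4O2

CH4O2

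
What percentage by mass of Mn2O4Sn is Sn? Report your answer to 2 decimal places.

Molar mass = 2(54.94) + 4(16.00) + 1(118.71) = 292.590 g/mol
Mass of Sn per mole = 1 × 118.71 = 118.710 g
% Sn = 118.710 / 292.590 × 100 = 40.57%

40.57%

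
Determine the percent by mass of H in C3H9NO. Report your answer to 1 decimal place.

Molar mass = 3(12.01) + 9(1.008) + 1(14.01) + 1(16.00) = 75.112 g/mol
Mass of H per mole = 9 × 1.008 = 9.072 g
% H = 9.072 / 75.112 × 100 = 12.1%

12.1%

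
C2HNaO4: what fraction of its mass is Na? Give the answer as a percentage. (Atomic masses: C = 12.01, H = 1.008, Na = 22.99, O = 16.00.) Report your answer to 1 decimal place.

Molar mass = 2(12.01) + 1(1.008) + 1(22.99) + 4(16.00) = 112.018 g/mol
Mass of Na per mole = 1 × 22.99 = 22.990 g
% Na = 22.990 / 112.018 × 100 = 20.5%

20.5%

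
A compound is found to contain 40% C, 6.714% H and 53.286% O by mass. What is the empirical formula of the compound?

Assume 100 g: 40 g C, 6.714 g H, 53.286 g O.
n(C) = 40/12.01 = 3.331, n(H) = 6.714/1.008 = 6.661, n(O) = 53.286/16.00 = 3.33
Smallest is O at 3.33 mol; normalising gives C 1.000, H 2.000, O 1.000
≈ 1:2:1 → CH2O

CH2O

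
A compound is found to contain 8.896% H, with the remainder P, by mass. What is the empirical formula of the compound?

Assume 100 g: 8.896 g H, 91.104 g P.
H: 8.896 g ÷ 1.008 g/mol = 8.825 mol
P: 91.104 g ÷ 30.97 g/mol = 2.942 mol
Ratios (÷ 2.942): H 3.000, P 1.000
Ratio ≈ 3:1, so the empirical formula is H3P

H3P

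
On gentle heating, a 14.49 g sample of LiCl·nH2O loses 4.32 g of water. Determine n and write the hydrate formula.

Mass of anhydrous LiCl = 14.49 − 4.32 = 10.17 g
mol H2O = 4.32 / 18.02 = 0.2397
Molar mass of LiCl = 42.39 g/mol → mol LiCl = 10.17 / 42.39 = 0.2399
n = 0.2397 / 0.2399 = 1.00 ≈ 1 → LiCl·H2O

LiCl·H2O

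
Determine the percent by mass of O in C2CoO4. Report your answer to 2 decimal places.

Molar mass = 2(12.01) + 1(58.93) + 4(16.00) = 146.950 g/mol
Mass of O per mole = 4 × 16.00 = 64.000 g
% O = 64.000 / 146.950 × 100 = 43.55%

43.55%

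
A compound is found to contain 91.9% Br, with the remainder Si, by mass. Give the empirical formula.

Br4Si

Assume 100 g: 91.9 g Br, 8.1 g Si.
n(Br) = 91.9/79.90 = 1.15, n(Si) = 8.1/28.09 = 0.2884
Divide by the smallest (0.2884 mol Si): Br 3.989, Si 1.000
≈ 4:1 → Br4Si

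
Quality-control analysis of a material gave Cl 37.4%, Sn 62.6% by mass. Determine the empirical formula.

Cl2Sn

Assume 100 g: 37.4 g Cl, 62.6 g Sn.
Cl: 37.4 g ÷ 35.45 g/mol = 1.055 mol
Sn: 62.6 g ÷ 118.71 g/mol = 0.5273 mol
Divide by the smallest (0.5273 mol Sn): Cl 2.001, Sn 1.000
≈ 2:1 → Cl2Sn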